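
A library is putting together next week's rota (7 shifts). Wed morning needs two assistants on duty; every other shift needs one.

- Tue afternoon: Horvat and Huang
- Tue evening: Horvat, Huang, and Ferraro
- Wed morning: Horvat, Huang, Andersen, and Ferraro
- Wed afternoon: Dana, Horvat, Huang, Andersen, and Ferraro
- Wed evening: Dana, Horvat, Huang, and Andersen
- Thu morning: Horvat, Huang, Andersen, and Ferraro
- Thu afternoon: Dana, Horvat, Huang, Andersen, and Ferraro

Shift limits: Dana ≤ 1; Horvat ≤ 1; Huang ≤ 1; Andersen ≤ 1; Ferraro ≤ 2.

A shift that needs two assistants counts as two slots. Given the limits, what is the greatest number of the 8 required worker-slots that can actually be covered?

6

Total capacity across all assistants is 1+1+1+1+2 = 6, and 8 slots are needed, so at most 6 can be filled.
An assignment achieving 6: Tue afternoon→Horvat, Tue evening→Huang, Wed morning→Andersen+Ferraro, Wed evening→Dana, Thu morning→Ferraro.
Loads: Dana 1/1, Horvat 1/1, Huang 1/1, Andersen 1/1, Ferraro 2/2.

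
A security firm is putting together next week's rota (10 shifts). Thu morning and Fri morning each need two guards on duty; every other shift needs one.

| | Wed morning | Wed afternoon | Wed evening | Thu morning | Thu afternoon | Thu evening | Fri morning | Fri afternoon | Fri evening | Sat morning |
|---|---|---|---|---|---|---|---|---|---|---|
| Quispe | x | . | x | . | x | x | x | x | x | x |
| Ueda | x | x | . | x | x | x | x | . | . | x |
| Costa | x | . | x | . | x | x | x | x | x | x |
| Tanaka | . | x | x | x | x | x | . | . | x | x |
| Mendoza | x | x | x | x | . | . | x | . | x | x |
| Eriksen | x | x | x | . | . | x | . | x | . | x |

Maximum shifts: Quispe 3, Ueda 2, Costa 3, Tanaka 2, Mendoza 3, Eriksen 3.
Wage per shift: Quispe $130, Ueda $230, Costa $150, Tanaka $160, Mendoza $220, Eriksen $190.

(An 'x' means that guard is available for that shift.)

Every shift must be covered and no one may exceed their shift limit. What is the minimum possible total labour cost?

Picking the cheapest available guard for each shift independently would cost $1730, but that ignores the shift limits.
An optimal schedule: Wed morning→Costa, Wed afternoon→Tanaka, Wed evening→Eriksen, Thu morning→Tanaka+Mendoza, Thu afternoon→Quispe, Thu evening→Eriksen, Fri morning→Quispe+Costa, Fri afternoon→Quispe, Fri evening→Costa, Sat morning→Eriksen.
Total: 150 + 160 + 190 + 160 + 220 + 130 + 190 + 130 + 150 + 130 + 150 + 190 = $1950.

$1950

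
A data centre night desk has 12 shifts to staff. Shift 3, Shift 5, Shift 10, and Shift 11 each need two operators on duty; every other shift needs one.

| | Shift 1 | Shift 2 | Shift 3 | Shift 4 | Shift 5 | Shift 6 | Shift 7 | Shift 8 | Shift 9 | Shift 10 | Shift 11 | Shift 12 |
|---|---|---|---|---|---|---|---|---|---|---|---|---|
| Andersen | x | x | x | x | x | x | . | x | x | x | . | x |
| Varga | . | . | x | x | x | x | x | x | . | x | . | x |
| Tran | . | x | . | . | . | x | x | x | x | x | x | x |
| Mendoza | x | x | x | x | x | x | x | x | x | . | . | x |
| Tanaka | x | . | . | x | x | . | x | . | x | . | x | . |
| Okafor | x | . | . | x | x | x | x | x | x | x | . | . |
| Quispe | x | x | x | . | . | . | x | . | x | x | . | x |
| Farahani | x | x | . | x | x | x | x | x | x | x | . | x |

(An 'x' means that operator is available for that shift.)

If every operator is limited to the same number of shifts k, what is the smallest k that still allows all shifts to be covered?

With 8 operators and 16 worker-slots to fill, someone must work at least ⌈16/8⌉ = 2 shifts, so k ≥ 2.
k = 2 works: Shift 1→Andersen, Shift 2→Andersen, Shift 3→Varga+Mendoza, Shift 4→Varga, Shift 5→Okafor+Farahani, Shift 6→Tran, Shift 7→Tanaka, Shift 8→Mendoza, Shift 9→Okafor, Shift 10→Quispe+Farahani, Shift 11→Tran+Tanaka, Shift 12→Quispe.
Loads: Andersen 2, Varga 2, Tran 2, Mendoza 2, Tanaka 2, Okafor 2, Quispe 2, Farahani 2 — all ≤ 2.

2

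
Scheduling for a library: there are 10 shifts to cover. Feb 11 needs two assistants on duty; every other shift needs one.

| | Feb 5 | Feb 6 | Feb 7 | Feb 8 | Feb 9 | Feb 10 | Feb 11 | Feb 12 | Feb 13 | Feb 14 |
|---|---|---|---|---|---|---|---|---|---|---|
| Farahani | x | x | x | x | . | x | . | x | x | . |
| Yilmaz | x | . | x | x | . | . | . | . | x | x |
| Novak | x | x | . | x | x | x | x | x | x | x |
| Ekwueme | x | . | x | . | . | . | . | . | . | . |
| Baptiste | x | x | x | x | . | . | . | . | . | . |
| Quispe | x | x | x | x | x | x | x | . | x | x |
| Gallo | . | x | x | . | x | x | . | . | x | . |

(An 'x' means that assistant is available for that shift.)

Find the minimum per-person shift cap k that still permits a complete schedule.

2

With 7 assistants and 11 worker-slots to fill, someone must work at least ⌈11/7⌉ = 2 shifts, so k ≥ 2.
k = 2 works: Feb 5→Ekwueme, Feb 6→Baptiste, Feb 7→Ekwueme, Feb 8→Yilmaz, Feb 9→Novak, Feb 10→Farahani, Feb 11→Novak+Quispe, Feb 12→Farahani, Feb 13→Quispe, Feb 14→Yilmaz.
Loads: Farahani 2, Yilmaz 2, Novak 2, Ekwueme 2, Baptiste 1, Quispe 2, Gallo 0 — all ≤ 2.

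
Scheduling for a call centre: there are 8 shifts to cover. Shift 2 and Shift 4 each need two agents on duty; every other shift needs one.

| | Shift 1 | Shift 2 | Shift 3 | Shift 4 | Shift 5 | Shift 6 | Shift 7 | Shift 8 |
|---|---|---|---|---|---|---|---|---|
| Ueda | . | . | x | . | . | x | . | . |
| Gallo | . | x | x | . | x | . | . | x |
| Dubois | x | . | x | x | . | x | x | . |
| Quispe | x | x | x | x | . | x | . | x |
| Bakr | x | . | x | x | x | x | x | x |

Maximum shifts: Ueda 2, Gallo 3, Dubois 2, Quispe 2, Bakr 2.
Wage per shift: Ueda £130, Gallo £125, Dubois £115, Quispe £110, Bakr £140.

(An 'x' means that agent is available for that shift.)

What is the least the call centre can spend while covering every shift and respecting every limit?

Shift 2 can only be covered by Gallo and Quispe, so that assignment is forced.
Picking the cheapest available agent for each shift independently would cost £1140, but that ignores the shift limits.
An optimal schedule: Shift 1→Dubois, Shift 2→Gallo+Quispe, Shift 3→Ueda, Shift 4→Quispe+Bakr, Shift 5→Gallo, Shift 6→Ueda, Shift 7→Dubois, Shift 8→Gallo.
Total: 115 + 125 + 110 + 130 + 110 + 140 + 125 + 130 + 115 + 125 = £1225.

£1225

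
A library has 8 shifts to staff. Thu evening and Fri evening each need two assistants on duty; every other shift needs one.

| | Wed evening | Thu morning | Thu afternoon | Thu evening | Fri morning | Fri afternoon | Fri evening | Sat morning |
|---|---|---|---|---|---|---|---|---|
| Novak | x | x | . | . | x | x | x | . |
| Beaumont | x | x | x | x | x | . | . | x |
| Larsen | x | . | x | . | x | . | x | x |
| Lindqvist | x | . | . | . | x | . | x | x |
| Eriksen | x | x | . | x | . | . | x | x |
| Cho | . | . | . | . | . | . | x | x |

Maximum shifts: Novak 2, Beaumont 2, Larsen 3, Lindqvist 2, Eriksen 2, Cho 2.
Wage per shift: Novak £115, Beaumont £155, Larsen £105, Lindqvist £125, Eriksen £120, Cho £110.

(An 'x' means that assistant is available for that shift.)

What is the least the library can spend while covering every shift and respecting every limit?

Thu evening can only be covered by Beaumont and Eriksen, so that assignment is forced.
Fri afternoon can only be covered by Novak, so that assignment is forced.
Picking the cheapest available assistant for each shift independently would cost £1140, but that ignores the shift limits.
An optimal schedule: Wed evening→Larsen, Thu morning→Novak, Thu afternoon→Larsen, Thu evening→Eriksen+Beaumont, Fri morning→Larsen, Fri afternoon→Novak, Fri evening→Cho+Eriksen, Sat morning→Cho.
Total: 105 + 115 + 105 + 120 + 155 + 105 + 115 + 110 + 120 + 110 = £1160.

£1160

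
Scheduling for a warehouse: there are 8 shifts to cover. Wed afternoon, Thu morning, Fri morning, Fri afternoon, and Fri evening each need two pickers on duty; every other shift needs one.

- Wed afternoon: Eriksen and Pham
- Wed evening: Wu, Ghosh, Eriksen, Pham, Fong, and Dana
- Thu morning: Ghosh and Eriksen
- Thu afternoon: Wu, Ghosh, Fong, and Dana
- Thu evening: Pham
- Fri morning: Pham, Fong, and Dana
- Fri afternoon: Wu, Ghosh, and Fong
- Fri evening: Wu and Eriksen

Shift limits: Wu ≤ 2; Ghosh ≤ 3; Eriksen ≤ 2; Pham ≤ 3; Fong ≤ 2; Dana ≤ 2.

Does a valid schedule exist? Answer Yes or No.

Total capacity is 14 and 13 slots are needed, so capacity alone doesn't rule it out.
Shifts {Wed afternoon, Thu morning, Fri evening} need 6 worker-slots in total, but the pickers available for any of those shifts (Wu, Ghosh, Eriksen, and Pham) can supply at most 5 among them. So no valid schedule exists.

No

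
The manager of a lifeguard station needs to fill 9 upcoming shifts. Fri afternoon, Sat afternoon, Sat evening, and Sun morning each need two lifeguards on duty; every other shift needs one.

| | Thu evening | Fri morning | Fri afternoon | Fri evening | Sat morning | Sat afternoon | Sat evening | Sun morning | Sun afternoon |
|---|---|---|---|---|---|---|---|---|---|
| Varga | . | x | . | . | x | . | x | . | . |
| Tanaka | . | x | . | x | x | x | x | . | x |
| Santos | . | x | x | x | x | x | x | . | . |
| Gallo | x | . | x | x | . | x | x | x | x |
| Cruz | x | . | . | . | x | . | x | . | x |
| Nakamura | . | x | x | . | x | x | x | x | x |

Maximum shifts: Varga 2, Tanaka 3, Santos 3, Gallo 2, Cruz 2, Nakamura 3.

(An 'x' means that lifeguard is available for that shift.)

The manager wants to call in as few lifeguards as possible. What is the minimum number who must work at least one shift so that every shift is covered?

5

13 slots to fill and no one can take more than 3, so at least ⌈13/3⌉ = 5 lifeguards are needed.
Varga, Tanaka, Santos, Gallo, and Nakamura alone can cover everything: Thu evening→Gallo, Fri morning→Varga, Fri afternoon→Santos+Nakamura, Fri evening→Tanaka, Sat morning→Varga, Sat afternoon→Tanaka+Santos, Sat evening→Santos+Nakamura, Sun morning→Gallo+Nakamura, Sun afternoon→Tanaka.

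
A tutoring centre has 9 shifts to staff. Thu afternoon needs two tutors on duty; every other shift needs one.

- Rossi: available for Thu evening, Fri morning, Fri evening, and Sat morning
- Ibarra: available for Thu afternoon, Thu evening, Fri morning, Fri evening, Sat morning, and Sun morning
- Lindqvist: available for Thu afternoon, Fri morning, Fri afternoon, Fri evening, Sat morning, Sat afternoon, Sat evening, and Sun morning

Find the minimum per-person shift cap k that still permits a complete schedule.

4

With 3 tutors and 10 worker-slots to fill, someone must work at least ⌈10/3⌉ = 4 shifts, so k ≥ 4.
k = 4 works: Thu afternoon→Ibarra+Lindqvist, Thu evening→Rossi, Fri morning→Rossi, Fri afternoon→Lindqvist, Fri evening→Rossi, Sat morning→Rossi, Sat afternoon→Lindqvist, Sat evening→Lindqvist, Sun morning→Ibarra.
Loads: Rossi 4, Ibarra 2, Lindqvist 4 — all ≤ 4.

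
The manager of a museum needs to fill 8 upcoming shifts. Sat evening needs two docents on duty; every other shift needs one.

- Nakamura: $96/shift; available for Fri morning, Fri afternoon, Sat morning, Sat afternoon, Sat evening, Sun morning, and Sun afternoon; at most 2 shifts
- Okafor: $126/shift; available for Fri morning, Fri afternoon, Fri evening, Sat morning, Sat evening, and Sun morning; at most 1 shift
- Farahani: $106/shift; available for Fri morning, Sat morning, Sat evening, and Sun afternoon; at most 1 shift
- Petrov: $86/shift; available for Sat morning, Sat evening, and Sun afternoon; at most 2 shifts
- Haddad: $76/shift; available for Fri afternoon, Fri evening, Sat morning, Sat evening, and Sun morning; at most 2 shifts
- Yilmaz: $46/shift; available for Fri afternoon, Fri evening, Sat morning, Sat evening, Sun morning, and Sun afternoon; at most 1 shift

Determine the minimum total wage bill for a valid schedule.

$794

Sat afternoon can only be covered by Nakamura, so that assignment is forced.
Picking the cheapest available docent for each shift independently would cost $544, but that ignores the shift limits.
An optimal schedule: Fri morning→Nakamura, Fri afternoon→Haddad, Fri evening→Okafor, Sat morning→Petrov, Sat afternoon→Nakamura, Sat evening→Petrov+Yilmaz, Sun morning→Haddad, Sun afternoon→Farahani.
Total: 96 + 76 + 126 + 86 + 96 + 86 + 46 + 76 + 106 = $794.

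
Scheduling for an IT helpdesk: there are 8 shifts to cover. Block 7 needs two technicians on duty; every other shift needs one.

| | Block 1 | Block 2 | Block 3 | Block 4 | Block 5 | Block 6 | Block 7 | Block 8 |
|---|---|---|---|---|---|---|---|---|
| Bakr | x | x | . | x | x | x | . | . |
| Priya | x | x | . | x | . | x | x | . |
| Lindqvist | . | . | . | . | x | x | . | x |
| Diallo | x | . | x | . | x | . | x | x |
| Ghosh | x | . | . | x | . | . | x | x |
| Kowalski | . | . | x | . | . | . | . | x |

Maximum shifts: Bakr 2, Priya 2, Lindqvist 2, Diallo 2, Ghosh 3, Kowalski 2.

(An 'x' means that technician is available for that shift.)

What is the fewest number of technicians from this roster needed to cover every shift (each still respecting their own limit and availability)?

9 slots to fill and no one can take more than 3, so at least ⌈9/3⌉ = 3 technicians are needed.
Any 3 technicians together have capacity at most 3+2+2 = 7 < 9 slots, so 3 can never suffice.
Bakr, Priya, Diallo, and Ghosh alone can cover everything: Block 1→Ghosh, Block 2→Bakr, Block 3→Diallo, Block 4→Ghosh, Block 5→Bakr, Block 6→Priya, Block 7→Priya+Ghosh, Block 8→Diallo.

4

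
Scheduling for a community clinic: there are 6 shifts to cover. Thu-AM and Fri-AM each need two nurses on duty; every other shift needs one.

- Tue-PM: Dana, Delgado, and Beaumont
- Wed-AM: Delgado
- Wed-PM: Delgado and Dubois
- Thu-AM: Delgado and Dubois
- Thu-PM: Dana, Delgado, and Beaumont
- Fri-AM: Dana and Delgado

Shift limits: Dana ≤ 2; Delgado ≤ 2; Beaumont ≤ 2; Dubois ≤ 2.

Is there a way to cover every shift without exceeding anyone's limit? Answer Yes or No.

Total capacity is 8 and 8 slots are needed, so capacity alone doesn't rule it out.
Shifts {Wed-AM, Thu-AM, Fri-AM} need 5 worker-slots in total, but the nurses available for any of those shifts (Dana, Delgado, and Dubois) can supply at most 4 among them. So no valid schedule exists.

No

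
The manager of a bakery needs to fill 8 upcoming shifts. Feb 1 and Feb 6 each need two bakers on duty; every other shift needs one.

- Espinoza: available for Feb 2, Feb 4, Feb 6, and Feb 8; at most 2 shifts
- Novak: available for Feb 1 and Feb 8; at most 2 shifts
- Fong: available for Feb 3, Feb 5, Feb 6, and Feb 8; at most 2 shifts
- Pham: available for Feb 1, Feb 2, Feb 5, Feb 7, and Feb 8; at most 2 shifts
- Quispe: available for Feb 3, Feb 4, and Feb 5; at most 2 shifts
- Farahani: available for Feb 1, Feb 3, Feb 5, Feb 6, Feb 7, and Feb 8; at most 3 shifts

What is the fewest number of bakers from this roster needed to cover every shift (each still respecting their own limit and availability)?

5

10 slots to fill and no one can take more than 3, so at least ⌈10/3⌉ = 4 bakers are needed.
Any 4 bakers together have capacity at most 3+2+2+2 = 9 < 10 slots, so 4 can never suffice.
Espinoza, Novak, Fong, Pham, and Quispe alone can cover everything: Feb 1→Novak+Pham, Feb 2→Espinoza, Feb 3→Fong, Feb 4→Quispe, Feb 5→Quispe, Feb 6→Espinoza+Fong, Feb 7→Pham, Feb 8→Novak.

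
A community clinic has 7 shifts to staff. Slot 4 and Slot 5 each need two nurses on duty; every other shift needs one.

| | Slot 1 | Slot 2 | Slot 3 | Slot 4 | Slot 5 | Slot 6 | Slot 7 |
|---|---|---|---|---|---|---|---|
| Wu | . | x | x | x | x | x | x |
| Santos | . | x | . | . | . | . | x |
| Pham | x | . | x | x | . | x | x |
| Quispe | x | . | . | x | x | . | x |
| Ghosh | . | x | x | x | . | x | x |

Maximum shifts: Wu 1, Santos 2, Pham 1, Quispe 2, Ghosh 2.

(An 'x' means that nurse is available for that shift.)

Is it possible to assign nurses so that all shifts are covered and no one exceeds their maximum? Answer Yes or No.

No

Shifts {Slot 1, Slot 3, Slot 4, Slot 5, Slot 6} need 7 worker-slots in total, but the nurses available for any of those shifts (Wu, Pham, Quispe, and Ghosh) can supply at most 6 among them. So no valid schedule exists.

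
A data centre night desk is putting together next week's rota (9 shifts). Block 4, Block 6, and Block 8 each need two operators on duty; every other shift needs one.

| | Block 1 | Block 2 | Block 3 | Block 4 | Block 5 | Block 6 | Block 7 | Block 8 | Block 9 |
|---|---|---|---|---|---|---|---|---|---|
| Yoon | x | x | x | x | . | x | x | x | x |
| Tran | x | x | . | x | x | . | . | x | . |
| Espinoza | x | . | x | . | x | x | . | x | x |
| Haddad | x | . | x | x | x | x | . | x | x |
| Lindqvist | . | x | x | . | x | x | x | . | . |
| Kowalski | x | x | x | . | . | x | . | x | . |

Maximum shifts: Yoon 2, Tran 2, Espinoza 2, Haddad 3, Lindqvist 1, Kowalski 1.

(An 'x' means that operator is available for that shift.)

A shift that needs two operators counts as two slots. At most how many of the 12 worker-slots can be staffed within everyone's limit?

Total capacity across all operators is 2+2+2+3+1+1 = 11, and 12 slots are needed, so at most 11 can be filled.
An assignment achieving 11: Block 1→Haddad, Block 2→Tran, Block 3→Haddad, Block 4→Yoon+Tran, Block 5→Espinoza, Block 6→Haddad+Lindqvist, Block 7→Yoon, Block 8→Kowalski, Block 9→Espinoza.
Loads: Yoon 2/2, Tran 2/2, Espinoza 2/2, Haddad 3/3, Lindqvist 1/1, Kowalski 1/1.

11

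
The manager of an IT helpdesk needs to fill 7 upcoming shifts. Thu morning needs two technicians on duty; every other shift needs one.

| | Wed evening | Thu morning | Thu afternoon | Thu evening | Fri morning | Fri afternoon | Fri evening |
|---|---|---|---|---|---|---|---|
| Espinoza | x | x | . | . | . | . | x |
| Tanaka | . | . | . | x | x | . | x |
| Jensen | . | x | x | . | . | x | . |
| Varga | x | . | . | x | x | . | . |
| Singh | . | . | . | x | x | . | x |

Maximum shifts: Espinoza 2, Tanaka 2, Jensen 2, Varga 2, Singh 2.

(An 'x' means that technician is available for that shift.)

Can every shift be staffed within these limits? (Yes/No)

Total capacity is 10 and 8 slots are needed, so capacity alone doesn't rule it out.
Shifts {Thu morning, Thu afternoon, Fri afternoon} need 4 worker-slots in total, but the technicians available for any of those shifts (Espinoza and Jensen) can supply at most 3 among them. So no valid schedule exists.

No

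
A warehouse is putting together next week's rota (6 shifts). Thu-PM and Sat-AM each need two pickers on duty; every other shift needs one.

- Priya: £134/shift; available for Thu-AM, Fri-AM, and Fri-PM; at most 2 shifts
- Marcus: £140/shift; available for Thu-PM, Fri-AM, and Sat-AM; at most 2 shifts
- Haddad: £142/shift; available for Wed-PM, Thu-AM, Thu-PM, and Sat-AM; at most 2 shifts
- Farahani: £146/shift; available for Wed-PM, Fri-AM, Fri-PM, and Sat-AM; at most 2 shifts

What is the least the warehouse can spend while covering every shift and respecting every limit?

Thu-PM can only be covered by Marcus and Haddad, so that assignment is forced.
Picking the cheapest available picker for each shift independently would cost £1108, but that ignores the shift limits.
An optimal schedule: Wed-PM→Haddad, Thu-AM→Priya, Thu-PM→Marcus+Haddad, Fri-AM→Farahani, Fri-PM→Priya, Sat-AM→Marcus+Farahani.
Total: 142 + 134 + 140 + 142 + 146 + 134 + 140 + 146 = £1124.

£1124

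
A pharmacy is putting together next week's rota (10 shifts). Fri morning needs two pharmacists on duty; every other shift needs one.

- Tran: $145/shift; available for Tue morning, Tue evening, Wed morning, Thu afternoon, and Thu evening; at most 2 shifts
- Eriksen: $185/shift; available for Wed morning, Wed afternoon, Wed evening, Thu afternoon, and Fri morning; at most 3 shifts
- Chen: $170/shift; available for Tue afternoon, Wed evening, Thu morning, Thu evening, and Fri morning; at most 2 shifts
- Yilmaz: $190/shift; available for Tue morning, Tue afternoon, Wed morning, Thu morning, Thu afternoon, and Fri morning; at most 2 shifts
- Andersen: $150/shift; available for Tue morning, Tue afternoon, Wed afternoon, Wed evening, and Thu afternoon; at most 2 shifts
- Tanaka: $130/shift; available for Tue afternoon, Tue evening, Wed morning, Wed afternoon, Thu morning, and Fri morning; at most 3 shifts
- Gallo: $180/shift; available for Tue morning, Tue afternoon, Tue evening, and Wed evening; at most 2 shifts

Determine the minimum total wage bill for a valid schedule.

Picking the cheapest available pharmacist for each shift independently would cost $1535, but that ignores the shift limits.
An optimal schedule: Tue morning→Andersen, Tue afternoon→Gallo, Tue evening→Tanaka, Wed morning→Tran, Wed afternoon→Tanaka, Wed evening→Gallo, Thu morning→Chen, Thu afternoon→Andersen, Thu evening→Tran, Fri morning→Tanaka+Chen.
Total: 150 + 180 + 130 + 145 + 130 + 180 + 170 + 150 + 145 + 130 + 170 = $1680.

$1680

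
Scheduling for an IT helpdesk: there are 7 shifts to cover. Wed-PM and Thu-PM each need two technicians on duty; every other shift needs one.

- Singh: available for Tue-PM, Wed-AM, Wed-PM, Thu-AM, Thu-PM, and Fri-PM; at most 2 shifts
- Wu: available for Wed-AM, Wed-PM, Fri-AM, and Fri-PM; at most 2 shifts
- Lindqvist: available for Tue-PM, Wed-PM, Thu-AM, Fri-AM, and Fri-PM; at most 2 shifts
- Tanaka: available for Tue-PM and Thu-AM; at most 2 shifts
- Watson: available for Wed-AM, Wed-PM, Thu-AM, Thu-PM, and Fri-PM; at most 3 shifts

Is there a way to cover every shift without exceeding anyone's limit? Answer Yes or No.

Yes

Thu-PM can only be covered by Singh and Watson, so that assignment is forced.
One valid schedule: Tue-PM→Singh, Wed-AM→Wu, Wed-PM→Lindqvist+Watson, Thu-AM→Lindqvist, Thu-PM→Singh+Watson, Fri-AM→Wu, Fri-PM→Watson.
Loads: Singh 2/2, Wu 2/2, Lindqvist 2/2, Tanaka 0/2, Watson 3/3 — all within limits.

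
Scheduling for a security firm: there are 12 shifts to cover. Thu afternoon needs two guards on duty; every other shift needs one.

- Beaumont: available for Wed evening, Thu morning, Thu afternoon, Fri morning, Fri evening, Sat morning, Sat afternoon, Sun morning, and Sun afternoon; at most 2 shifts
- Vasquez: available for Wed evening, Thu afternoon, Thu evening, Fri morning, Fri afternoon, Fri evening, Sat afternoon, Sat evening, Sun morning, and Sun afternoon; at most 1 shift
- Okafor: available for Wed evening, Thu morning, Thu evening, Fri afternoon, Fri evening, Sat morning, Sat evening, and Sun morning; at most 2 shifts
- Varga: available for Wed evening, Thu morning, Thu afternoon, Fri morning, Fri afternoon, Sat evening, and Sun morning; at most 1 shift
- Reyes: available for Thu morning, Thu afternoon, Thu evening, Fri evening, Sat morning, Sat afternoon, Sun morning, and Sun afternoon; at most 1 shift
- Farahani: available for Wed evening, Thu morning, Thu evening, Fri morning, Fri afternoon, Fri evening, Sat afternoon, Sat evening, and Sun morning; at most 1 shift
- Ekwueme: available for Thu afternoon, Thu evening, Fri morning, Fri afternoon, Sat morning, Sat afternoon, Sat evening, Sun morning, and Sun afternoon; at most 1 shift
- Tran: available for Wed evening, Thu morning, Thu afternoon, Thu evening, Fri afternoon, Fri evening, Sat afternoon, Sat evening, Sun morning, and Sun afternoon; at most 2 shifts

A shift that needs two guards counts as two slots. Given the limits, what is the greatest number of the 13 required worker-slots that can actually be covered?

Total capacity across all guards is 2+1+2+1+1+1+1+2 = 11, and 13 slots are needed, so at most 11 can be filled.
An assignment achieving 11: Wed evening→Okafor, Thu morning→Okafor, Thu afternoon→Varga+Reyes, Thu evening→Farahani, Fri morning→Beaumont, Fri afternoon→Ekwueme, Fri evening→Tran, Sat morning→Beaumont, Sat afternoon→Tran, Sun afternoon→Vasquez.
Loads: Beaumont 2/2, Vasquez 1/1, Okafor 2/2, Varga 1/1, Reyes 1/1, Farahani 1/1, Ekwueme 1/1, Tran 2/2.

11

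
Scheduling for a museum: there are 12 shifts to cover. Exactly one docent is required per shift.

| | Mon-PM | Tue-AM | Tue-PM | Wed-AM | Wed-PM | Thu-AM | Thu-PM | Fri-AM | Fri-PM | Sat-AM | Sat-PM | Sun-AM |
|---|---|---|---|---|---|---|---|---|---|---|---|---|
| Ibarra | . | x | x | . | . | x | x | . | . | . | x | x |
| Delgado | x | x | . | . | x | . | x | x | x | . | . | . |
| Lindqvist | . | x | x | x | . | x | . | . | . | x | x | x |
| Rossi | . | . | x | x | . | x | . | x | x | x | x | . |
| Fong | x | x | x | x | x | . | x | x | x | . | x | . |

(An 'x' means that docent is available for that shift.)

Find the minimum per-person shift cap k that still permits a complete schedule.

3

With 5 docents and 12 worker-slots to fill, someone must work at least ⌈12/5⌉ = 3 shifts, so k ≥ 3.
k = 3 works: Mon-PM→Delgado, Tue-AM→Lindqvist, Tue-PM→Rossi, Wed-AM→Lindqvist, Wed-PM→Delgado, Thu-AM→Ibarra, Thu-PM→Ibarra, Fri-AM→Delgado, Fri-PM→Rossi, Sat-AM→Lindqvist, Sat-PM→Rossi, Sun-AM→Ibarra.
Loads: Ibarra 3, Delgado 3, Lindqvist 3, Rossi 3, Fong 0 — all ≤ 3.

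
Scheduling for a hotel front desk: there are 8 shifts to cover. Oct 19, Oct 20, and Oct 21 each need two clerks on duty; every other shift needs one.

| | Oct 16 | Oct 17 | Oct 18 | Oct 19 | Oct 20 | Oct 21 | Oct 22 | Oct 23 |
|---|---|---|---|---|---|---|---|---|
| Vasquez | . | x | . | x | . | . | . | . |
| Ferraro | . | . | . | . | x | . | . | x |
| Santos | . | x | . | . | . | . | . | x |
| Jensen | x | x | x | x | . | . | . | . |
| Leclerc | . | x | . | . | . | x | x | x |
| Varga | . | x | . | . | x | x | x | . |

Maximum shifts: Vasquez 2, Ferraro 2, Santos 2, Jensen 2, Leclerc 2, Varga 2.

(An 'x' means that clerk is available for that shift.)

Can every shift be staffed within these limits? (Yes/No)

Total capacity is 12 and 11 slots are needed, so capacity alone doesn't rule it out.
Shifts {Oct 16, Oct 18, Oct 19} need 4 worker-slots in total, but the clerks available for any of those shifts (Vasquez and Jensen) can supply at most 3 among them. So no valid schedule exists.

No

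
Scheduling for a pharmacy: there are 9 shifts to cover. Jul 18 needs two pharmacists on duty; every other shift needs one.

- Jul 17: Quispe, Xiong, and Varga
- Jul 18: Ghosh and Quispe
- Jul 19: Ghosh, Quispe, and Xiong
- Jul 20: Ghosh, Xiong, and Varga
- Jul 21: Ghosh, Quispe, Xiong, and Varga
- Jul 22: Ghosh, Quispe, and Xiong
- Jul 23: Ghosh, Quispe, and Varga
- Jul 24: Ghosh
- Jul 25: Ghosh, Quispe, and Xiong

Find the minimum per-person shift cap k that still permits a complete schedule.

3

With 4 pharmacists and 10 worker-slots to fill, someone must work at least ⌈10/4⌉ = 3 shifts, so k ≥ 3.
k = 3 works: Jul 17→Quispe, Jul 18→Ghosh+Quispe, Jul 19→Ghosh, Jul 20→Xiong, Jul 21→Xiong, Jul 22→Quispe, Jul 23→Varga, Jul 24→Ghosh, Jul 25→Xiong.
Loads: Ghosh 3, Quispe 3, Xiong 3, Varga 1 — all ≤ 3.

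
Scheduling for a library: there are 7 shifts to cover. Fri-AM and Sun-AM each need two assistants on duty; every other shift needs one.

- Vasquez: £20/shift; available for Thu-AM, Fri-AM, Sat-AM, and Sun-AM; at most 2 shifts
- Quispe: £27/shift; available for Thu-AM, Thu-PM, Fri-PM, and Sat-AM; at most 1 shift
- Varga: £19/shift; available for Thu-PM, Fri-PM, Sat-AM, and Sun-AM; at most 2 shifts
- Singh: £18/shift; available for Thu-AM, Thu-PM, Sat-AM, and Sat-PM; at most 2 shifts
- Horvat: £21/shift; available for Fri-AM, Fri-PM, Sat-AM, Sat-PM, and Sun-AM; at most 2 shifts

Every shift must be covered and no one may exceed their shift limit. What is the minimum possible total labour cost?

Fri-AM can only be covered by Vasquez and Horvat, so that assignment is forced.
Picking the cheapest available assistant for each shift independently would cost £171, but that ignores the shift limits.
An optimal schedule: Thu-AM→Vasquez, Thu-PM→Quispe, Fri-AM→Vasquez+Horvat, Fri-PM→Varga, Sat-AM→Singh, Sat-PM→Singh, Sun-AM→Varga+Horvat.
Total: 20 + 27 + 20 + 21 + 19 + 18 + 18 + 19 + 21 = £183.

£183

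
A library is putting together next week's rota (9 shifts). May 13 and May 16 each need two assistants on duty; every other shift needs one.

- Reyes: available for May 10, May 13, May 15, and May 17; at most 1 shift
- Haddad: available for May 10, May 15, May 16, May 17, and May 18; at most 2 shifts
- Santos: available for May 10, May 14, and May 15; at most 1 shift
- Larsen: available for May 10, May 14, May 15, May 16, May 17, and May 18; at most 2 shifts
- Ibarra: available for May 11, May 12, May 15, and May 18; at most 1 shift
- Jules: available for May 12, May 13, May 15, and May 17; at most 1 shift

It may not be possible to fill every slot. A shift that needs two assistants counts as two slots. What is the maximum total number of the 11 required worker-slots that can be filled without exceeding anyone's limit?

8

Total capacity across all assistants is 1+2+1+2+1+1 = 8, and 11 slots are needed, so at most 8 can be filled.
An assignment achieving 8: May 10→Larsen, May 11→Ibarra, May 12→Jules, May 13→Reyes, May 14→Santos, May 16→Haddad+Larsen, May 18→Haddad.
Loads: Reyes 1/1, Haddad 2/2, Santos 1/1, Larsen 2/2, Ibarra 1/1, Jules 1/1.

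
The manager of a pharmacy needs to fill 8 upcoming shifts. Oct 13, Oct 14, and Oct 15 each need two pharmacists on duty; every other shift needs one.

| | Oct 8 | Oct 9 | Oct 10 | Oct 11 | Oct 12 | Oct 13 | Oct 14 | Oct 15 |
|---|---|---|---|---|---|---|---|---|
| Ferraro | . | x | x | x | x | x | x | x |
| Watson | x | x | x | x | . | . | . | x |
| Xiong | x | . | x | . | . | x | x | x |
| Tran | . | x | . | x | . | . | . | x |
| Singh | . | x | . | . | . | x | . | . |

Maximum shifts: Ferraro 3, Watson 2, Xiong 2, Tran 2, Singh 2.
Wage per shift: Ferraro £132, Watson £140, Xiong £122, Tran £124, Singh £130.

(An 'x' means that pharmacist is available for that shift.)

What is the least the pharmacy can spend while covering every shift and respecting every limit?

Oct 12 can only be covered by Ferraro, so that assignment is forced.
Oct 14 can only be covered by Ferraro and Xiong, so that assignment is forced.
Picking the cheapest available pharmacist for each shift independently would cost £1376, but that ignores the shift limits.
An optimal schedule: Oct 8→Watson, Oct 9→Singh, Oct 10→Ferraro, Oct 11→Tran, Oct 12→Ferraro, Oct 13→Xiong+Singh, Oct 14→Ferraro+Xiong, Oct 15→Watson+Tran.
Total: 140 + 130 + 132 + 124 + 132 + 122 + 130 + 132 + 122 + 140 + 124 = £1428.

£1428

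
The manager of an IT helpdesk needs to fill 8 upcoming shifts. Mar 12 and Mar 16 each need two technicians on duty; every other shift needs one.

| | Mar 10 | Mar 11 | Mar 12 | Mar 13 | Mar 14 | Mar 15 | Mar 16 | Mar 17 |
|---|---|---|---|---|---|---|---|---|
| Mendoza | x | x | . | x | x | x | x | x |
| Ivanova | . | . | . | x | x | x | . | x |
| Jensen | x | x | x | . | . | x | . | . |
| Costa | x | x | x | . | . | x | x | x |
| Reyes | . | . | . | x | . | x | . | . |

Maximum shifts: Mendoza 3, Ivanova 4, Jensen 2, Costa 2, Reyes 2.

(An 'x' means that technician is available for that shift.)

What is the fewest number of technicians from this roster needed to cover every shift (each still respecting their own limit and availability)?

4

10 slots to fill and no one can take more than 4, so at least ⌈10/4⌉ = 3 technicians are needed.
Any 3 technicians together have capacity at most 4+3+2 = 9 < 10 slots, so 3 can never suffice.
Mendoza, Ivanova, Jensen, and Costa alone can cover everything: Mar 10→Mendoza, Mar 11→Jensen, Mar 12→Jensen+Costa, Mar 13→Mendoza, Mar 14→Ivanova, Mar 15→Ivanova, Mar 16→Mendoza+Costa, Mar 17→Ivanova.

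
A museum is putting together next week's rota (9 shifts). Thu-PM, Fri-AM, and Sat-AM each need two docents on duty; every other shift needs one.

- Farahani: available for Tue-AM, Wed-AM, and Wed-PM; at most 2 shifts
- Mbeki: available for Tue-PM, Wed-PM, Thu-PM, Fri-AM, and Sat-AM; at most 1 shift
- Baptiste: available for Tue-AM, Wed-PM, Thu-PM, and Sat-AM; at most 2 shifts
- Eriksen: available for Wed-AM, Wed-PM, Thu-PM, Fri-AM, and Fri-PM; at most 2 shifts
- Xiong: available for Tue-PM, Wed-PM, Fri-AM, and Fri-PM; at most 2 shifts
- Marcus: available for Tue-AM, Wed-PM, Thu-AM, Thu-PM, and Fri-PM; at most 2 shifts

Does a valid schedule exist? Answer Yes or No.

No

Total capacity is 2+1+2+2+2+2 = 11 but 12 worker-slots are needed — infeasible.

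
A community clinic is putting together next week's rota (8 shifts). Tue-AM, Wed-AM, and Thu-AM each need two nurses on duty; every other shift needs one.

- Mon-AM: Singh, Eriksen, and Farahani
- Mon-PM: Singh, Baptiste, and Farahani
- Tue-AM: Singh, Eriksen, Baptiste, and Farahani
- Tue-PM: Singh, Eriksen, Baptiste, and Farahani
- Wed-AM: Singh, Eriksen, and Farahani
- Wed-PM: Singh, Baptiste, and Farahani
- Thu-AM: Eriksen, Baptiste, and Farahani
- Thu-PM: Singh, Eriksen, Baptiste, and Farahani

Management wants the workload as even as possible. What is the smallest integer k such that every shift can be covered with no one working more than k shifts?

With 4 nurses and 11 worker-slots to fill, someone must work at least ⌈11/4⌉ = 3 shifts, so k ≥ 3.
k = 3 works: Mon-AM→Singh, Mon-PM→Singh, Tue-AM→Baptiste+Farahani, Tue-PM→Eriksen, Wed-AM→Singh+Eriksen, Wed-PM→Baptiste, Thu-AM→Eriksen+Baptiste, Thu-PM→Farahani.
Loads: Singh 3, Eriksen 3, Baptiste 3, Farahani 2 — all ≤ 3.

3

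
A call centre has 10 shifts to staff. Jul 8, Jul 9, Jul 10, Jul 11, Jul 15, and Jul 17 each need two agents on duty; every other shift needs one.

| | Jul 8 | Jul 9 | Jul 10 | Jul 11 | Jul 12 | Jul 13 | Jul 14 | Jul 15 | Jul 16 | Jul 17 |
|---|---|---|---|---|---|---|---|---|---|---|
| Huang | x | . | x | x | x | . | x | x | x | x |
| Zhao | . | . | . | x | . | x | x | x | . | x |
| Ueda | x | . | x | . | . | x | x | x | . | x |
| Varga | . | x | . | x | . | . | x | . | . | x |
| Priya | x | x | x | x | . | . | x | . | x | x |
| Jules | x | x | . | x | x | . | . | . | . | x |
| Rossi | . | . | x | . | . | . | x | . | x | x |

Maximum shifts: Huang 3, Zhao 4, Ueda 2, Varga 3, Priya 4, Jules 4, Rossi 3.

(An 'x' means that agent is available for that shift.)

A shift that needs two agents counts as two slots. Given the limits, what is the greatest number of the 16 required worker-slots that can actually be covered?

16

Total capacity across all agents is 3+4+2+3+4+4+3 = 23, and 16 slots are needed, so at most 16 can be filled.
An assignment achieving 16: Jul 8→Ueda+Priya, Jul 9→Varga+Priya, Jul 10→Ueda+Priya, Jul 11→Zhao+Varga, Jul 12→Huang, Jul 13→Zhao, Jul 14→Zhao, Jul 15→Huang+Zhao, Jul 16→Huang, Jul 17→Varga+Priya.
Loads: Huang 3/3, Zhao 4/4, Ueda 2/2, Varga 3/3, Priya 4/4, Jules 0/4, Rossi 0/3.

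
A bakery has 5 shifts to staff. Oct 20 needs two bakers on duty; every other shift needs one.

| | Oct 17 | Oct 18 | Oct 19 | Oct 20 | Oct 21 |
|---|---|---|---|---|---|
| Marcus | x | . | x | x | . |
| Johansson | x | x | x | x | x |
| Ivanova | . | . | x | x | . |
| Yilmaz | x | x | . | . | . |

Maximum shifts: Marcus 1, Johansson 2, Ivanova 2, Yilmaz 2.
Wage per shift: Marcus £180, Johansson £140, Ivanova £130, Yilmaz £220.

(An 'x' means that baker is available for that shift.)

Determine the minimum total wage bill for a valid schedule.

£940

Oct 21 can only be covered by Johansson, so that assignment is forced.
Picking the cheapest available baker for each shift independently would cost £820, but that ignores the shift limits.
An optimal schedule: Oct 17→Yilmaz, Oct 18→Johansson, Oct 19→Ivanova, Oct 20→Marcus+Ivanova, Oct 21→Johansson.
Total: 220 + 140 + 130 + 180 + 130 + 140 = £940.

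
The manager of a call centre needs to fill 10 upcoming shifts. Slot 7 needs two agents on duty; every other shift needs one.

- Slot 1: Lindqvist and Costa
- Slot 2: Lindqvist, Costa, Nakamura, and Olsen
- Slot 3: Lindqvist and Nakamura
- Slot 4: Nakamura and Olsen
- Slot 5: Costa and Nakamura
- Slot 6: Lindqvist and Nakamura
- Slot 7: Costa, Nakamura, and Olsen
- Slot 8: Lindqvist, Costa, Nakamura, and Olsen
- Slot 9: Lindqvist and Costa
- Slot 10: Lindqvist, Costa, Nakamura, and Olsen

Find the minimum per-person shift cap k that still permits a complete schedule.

3

With 4 agents and 11 worker-slots to fill, someone must work at least ⌈11/4⌉ = 3 shifts, so k ≥ 3.
k = 3 works: Slot 1→Lindqvist, Slot 2→Nakamura, Slot 3→Lindqvist, Slot 4→Nakamura, Slot 5→Costa, Slot 6→Lindqvist, Slot 7→Costa+Nakamura, Slot 8→Olsen, Slot 9→Costa, Slot 10→Olsen.
Loads: Lindqvist 3, Costa 3, Nakamura 3, Olsen 2 — all ≤ 3.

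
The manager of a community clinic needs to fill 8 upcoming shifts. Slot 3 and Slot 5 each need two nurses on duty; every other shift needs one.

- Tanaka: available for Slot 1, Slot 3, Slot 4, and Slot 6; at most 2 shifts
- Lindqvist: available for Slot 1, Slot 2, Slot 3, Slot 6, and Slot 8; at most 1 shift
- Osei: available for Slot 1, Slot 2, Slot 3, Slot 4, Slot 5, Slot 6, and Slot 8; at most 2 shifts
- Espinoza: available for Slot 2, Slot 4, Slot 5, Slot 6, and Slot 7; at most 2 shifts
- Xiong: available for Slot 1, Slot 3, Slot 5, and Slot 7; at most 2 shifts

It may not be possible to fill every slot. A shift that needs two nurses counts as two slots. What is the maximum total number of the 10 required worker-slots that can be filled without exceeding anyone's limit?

Total capacity across all nurses is 2+1+2+2+2 = 9, and 10 slots are needed, so at most 9 can be filled.
An assignment achieving 9: Slot 1→Xiong, Slot 2→Osei, Slot 3→Tanaka+Xiong, Slot 4→Tanaka, Slot 5→Osei+Espinoza, Slot 7→Espinoza, Slot 8→Lindqvist.
Loads: Tanaka 2/2, Lindqvist 1/1, Osei 2/2, Espinoza 2/2, Xiong 2/2.

9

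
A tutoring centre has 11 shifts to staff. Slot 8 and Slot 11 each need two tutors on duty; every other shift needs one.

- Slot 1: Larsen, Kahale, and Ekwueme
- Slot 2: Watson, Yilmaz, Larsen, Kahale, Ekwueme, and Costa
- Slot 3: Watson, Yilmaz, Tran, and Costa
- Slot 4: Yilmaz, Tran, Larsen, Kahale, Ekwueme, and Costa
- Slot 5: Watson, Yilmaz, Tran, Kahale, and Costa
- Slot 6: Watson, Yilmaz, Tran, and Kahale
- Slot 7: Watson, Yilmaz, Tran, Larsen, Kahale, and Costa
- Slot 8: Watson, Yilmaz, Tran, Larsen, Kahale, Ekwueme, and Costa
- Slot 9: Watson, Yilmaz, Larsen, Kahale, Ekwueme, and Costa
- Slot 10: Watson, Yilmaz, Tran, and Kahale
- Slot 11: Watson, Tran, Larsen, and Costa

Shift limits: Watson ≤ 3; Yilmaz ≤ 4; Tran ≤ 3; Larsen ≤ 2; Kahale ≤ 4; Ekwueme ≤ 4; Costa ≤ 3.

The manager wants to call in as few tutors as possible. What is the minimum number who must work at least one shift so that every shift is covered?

13 slots to fill and no one can take more than 4, so at least ⌈13/4⌉ = 4 tutors are needed.
Watson, Yilmaz, Tran, and Kahale alone can cover everything: Slot 1→Kahale, Slot 2→Watson, Slot 3→Watson, Slot 4→Yilmaz, Slot 5→Yilmaz, Slot 6→Yilmaz, Slot 7→Tran, Slot 8→Tran+Kahale, Slot 9→Yilmaz, Slot 10→Kahale, Slot 11→Watson+Tran.

4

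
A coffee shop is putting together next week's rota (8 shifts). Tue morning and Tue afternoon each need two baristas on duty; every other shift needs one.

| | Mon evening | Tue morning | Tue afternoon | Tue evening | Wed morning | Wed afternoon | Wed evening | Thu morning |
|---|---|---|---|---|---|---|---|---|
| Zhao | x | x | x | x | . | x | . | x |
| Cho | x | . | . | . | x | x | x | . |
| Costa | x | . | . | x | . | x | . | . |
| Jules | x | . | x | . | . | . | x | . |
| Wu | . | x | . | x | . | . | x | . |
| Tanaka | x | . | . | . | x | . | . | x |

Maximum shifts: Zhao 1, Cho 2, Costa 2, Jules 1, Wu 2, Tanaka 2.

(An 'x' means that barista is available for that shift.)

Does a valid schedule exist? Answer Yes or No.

No

Total capacity is 10 and 10 slots are needed, so capacity alone doesn't rule it out.
Shifts {Tue morning, Tue afternoon} need 4 worker-slots in total, but the baristas available for any of those shifts (Zhao, Jules, and Wu) can supply at most 3 among them. So no valid schedule exists.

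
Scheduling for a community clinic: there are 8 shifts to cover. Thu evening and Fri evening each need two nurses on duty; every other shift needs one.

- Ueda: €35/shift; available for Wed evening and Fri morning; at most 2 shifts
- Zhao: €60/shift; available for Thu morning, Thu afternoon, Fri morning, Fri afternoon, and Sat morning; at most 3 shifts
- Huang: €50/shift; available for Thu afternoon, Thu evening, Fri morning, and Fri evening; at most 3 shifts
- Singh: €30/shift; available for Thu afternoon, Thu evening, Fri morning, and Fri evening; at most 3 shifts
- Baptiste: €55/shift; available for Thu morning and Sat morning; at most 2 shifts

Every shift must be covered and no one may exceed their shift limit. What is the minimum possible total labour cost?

€430

Wed evening can only be covered by Ueda, so that assignment is forced.
Thu evening can only be covered by Huang and Singh, so that assignment is forced.
Fri afternoon can only be covered by Zhao, so that assignment is forced.
Picking the cheapest available nurse for each shift independently would cost €425, but that ignores the shift limits.
An optimal schedule: Wed evening→Ueda, Thu morning→Baptiste, Thu afternoon→Singh, Thu evening→Singh+Huang, Fri morning→Ueda, Fri afternoon→Zhao, Fri evening→Singh+Huang, Sat morning→Baptiste.
Total: 35 + 55 + 30 + 30 + 50 + 35 + 60 + 30 + 50 + 55 = €430.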